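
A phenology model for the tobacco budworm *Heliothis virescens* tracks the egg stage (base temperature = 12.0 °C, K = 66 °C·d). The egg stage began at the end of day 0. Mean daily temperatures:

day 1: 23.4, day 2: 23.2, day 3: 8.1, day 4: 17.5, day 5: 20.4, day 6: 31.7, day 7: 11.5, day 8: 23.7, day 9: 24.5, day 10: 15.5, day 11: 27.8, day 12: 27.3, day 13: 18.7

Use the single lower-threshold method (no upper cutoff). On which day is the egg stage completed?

Daily DD above 12.0 °C: 11.4, 11.2, 0.0, 5.5, 8.4, 19.7, 0.0, 11.7, 12.5, 3.5, 15.8, 15.3, 6.7.
Cumulative: 11.4, 22.6, 22.6, 28.1, 36.5, 56.2, 56.2, 67.9, 80.4, 83.9, 99.7, 115.0, 121.7.
The total first reaches 66 DD on day 8.

day 8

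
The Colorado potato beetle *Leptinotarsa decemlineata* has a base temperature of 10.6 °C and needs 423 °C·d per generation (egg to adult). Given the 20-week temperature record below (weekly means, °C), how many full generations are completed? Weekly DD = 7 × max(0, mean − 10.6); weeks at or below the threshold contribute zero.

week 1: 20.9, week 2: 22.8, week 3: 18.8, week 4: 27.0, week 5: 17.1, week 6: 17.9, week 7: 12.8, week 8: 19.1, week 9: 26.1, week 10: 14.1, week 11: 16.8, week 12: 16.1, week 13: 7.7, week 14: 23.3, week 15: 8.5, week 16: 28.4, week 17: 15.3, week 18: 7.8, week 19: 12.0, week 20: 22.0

2 generations

Weekly DD (7 × max(0, T̄ − 10.6)): 72.1, 85.4, 57.4, 114.8, 45.5, 51.1, 15.4, 59.5, 108.5, 24.5, 43.4, 38.5, 0.0, 88.9, 0.0, 124.6, 32.9, 0.0, 9.8, 79.8.
Season total = 1052.1 DD.
Complete generations = ⌊1052.1 / 423⌋ = 2.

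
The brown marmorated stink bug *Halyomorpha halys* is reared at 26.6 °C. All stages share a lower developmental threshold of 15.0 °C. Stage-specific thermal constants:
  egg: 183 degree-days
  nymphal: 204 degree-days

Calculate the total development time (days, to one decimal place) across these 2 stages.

33.4 days

Daily accumulation at 26.6 °C = 26.6 − 15.0 = 11.6 DD/day.
Total K = 183 + 204 = 387 DD.
Total duration = 387 / 11.6 = 33.362 ≈ 33.4 days.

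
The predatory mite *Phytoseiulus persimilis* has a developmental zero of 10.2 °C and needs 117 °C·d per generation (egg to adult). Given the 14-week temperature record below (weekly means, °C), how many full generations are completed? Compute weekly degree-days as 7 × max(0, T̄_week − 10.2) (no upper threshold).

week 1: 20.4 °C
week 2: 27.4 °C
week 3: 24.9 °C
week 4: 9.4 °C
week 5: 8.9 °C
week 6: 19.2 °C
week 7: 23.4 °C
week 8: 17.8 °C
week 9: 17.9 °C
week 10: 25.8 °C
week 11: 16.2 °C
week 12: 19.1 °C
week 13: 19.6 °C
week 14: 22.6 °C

Weekly DD (7 × max(0, T̄ − 10.2)): 71.4, 120.4, 102.9, 0.0, 0.0, 63.0, 92.4, 53.2, 53.9, 109.2, 42.0, 62.3, 65.8, 86.8.
Season total = 923.3 DD.
Complete generations = ⌊923.3 / 117⌋ = 7.

7 generations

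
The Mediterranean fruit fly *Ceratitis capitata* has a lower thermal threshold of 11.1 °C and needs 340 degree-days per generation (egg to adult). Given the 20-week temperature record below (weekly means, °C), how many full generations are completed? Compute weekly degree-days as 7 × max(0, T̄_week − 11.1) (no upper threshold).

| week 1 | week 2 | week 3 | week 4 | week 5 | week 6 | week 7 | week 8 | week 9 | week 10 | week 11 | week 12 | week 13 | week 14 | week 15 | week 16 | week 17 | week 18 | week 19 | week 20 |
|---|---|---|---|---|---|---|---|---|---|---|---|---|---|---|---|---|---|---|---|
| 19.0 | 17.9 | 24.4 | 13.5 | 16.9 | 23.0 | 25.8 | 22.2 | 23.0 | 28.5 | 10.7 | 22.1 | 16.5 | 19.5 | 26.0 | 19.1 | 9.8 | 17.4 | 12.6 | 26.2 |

3 generations

Weekly DD (7 × max(0, T̄ − 11.1)): 55.3, 47.6, 93.1, 16.8, 40.6, 83.3, 102.9, 77.7, 83.3, 121.8, 0.0, 77.0, 37.8, 58.8, 104.3, 56.0, 0.0, 44.1, 10.5, 105.7.
Season total = 1216.6 DD.
Complete generations = ⌊1216.6 / 340⌋ = 3.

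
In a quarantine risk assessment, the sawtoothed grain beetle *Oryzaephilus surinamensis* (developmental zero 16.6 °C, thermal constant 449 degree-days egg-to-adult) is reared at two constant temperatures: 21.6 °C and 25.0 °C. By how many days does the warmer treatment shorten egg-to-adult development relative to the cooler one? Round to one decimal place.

36.3 days

At 21.6 °C: 449 / (21.6 − 16.6) = 449 / 5.0 = 89.800 d.
At 25.0 °C: 449 / (25.0 − 16.6) = 449 / 8.4 = 53.452 d.
Difference = |89.800 − 53.452| = 36.348 ≈ 36.3 days.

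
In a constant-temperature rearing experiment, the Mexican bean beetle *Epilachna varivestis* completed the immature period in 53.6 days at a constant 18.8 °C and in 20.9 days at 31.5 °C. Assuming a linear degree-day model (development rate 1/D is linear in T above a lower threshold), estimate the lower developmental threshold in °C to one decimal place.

10.7 °C

Equal thermal constants: D₁(T₁ − T_b) = D₂(T₂ − T_b).
53.6·(18.8 − T_b) = 20.9·(31.5 − T_b)
T_b = (53.6·18.8 − 20.9·31.5) / (53.6 − 20.9) = 349.33 / 32.7 = 10.683 °C ≈ 10.7 °C.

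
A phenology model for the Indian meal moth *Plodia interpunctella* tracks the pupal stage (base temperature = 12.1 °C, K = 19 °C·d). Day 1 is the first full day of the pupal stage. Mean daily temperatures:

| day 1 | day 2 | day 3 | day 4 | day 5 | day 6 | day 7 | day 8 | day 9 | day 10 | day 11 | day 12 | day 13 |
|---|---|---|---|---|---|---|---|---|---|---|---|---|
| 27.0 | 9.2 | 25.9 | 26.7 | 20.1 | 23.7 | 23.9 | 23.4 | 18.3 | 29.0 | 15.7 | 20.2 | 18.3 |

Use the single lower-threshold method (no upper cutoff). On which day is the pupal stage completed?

day 3

Daily DD above 12.1 °C: 14.9, 0.0, 13.8, 14.6, 8.0, 11.6, 11.8, 11.3, 6.2, 16.9, 3.6, 8.1, 6.2.
Cumulative: 14.9, 14.9, 28.7, 43.3, 51.3, 62.9, 74.7, 86.0, 92.2, 109.1, 112.7, 120.8, 127.0.
The total first reaches 19 DD on day 3.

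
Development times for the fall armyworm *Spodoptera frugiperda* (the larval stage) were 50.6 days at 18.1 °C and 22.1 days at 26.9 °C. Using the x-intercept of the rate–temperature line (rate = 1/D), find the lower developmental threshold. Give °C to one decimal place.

11.3 °C

Equal thermal constants: D₁(T₁ − T_b) = D₂(T₂ − T_b).
50.6·(18.1 − T_b) = 22.1·(26.9 − T_b)
T_b = (50.6·18.1 − 22.1·26.9) / (50.6 − 22.1) = 321.37 / 28.5 = 11.276 °C ≈ 11.3 °C.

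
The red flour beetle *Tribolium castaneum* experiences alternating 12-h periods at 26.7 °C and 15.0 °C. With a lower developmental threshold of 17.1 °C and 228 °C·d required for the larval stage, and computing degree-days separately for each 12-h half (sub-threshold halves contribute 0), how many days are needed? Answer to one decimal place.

Day half: max(0, 26.7 − 17.1) × 0.5 = 9.6 × 0.5 = 4.80 DD.
Night half: max(0, 15.0 − 17.1) × 0.5 = 0.0 × 0.5 = 0.00 DD.
Per 24 h: 4.80 DD/day.
Duration = 228 / 4.80 = 47.500 ≈ 47.5 days.

47.5 days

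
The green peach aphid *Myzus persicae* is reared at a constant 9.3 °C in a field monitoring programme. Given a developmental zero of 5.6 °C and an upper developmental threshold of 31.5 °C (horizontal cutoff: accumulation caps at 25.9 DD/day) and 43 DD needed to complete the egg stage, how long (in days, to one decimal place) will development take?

Daily accumulation = 9.3 − 5.6 = 3.7 DD/day.
Duration = 43 / 3.7 = 11.622 ≈ 11.6 days.

11.6 days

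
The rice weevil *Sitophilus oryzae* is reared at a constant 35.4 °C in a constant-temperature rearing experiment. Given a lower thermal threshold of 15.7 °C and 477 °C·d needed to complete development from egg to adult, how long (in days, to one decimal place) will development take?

24.2 days

Daily accumulation = 35.4 − 15.7 = 19.7 DD/day.
Duration = 477 / 19.7 = 24.213 ≈ 24.2 days.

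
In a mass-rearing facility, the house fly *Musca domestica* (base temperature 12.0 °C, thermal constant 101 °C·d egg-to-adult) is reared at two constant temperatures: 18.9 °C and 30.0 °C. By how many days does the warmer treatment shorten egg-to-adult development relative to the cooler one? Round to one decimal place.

9.0 days

At 18.9 °C: 101 / (18.9 − 12.0) = 101 / 6.9 = 14.638 d.
At 30.0 °C: 101 / (30.0 − 12.0) = 101 / 18.0 = 5.611 d.
Difference = |14.638 − 5.611| = 9.027 ≈ 9.0 days.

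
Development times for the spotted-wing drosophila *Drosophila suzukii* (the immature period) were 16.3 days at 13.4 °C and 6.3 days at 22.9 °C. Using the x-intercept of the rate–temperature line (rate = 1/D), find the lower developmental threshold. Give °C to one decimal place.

7.4 °C

Equal thermal constants: D₁(T₁ − T_b) = D₂(T₂ − T_b).
16.3·(13.4 − T_b) = 6.3·(22.9 − T_b)
T_b = (16.3·13.4 − 6.3·22.9) / (16.3 − 6.3) = 74.15 / 10.0 = 7.415 °C ≈ 7.4 °C.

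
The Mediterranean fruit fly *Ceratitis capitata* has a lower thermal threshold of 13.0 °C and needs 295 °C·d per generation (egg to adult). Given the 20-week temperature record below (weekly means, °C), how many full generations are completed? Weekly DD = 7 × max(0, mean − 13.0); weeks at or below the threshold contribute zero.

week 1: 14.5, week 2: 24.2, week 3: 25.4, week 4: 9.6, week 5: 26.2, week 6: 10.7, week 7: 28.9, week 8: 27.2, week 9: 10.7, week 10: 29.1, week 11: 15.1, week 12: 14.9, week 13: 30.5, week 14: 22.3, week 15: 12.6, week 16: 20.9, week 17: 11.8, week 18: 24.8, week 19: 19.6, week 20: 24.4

Weekly DD (7 × max(0, T̄ − 13.0)): 10.5, 78.4, 86.8, 0.0, 92.4, 0.0, 111.3, 99.4, 0.0, 112.7, 14.7, 13.3, 122.5, 65.1, 0.0, 55.3, 0.0, 82.6, 46.2, 79.8.
Season total = 1071.0 DD.
Complete generations = ⌊1071.0 / 295⌋ = 3.

3 generations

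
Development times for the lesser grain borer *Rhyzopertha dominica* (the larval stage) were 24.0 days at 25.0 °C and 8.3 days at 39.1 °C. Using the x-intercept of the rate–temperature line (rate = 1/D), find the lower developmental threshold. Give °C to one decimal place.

17.5 °C

Equal thermal constants: D₁(T₁ − T_b) = D₂(T₂ − T_b).
24.0·(25.0 − T_b) = 8.3·(39.1 − T_b)
T_b = (24.0·25.0 − 8.3·39.1) / (24.0 − 8.3) = 275.47 / 15.7 = 17.546 °C ≈ 17.5 °C.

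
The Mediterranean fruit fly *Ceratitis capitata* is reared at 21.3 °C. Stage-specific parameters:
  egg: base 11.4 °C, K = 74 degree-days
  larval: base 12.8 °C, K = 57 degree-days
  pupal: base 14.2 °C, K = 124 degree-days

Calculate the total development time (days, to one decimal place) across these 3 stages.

31.6 days

egg: 74 / (21.3 − 11.4) = 74 / 9.9 = 7.475 d.
larval: 57 / (21.3 − 12.8) = 57 / 8.5 = 6.706 d.
pupal: 124 / (21.3 − 14.2) = 124 / 7.1 = 17.465 d.
Sum = 31.645 ≈ 31.6 days.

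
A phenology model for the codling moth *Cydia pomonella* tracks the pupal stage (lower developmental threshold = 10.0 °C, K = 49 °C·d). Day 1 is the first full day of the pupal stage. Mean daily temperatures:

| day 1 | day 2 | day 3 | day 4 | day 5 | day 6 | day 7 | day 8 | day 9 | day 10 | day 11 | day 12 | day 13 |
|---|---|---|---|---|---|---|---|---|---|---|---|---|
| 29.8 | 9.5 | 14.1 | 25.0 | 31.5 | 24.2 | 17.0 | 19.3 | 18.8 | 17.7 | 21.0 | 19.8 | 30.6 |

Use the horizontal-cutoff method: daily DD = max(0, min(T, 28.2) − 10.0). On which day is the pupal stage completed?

day 5

Daily DD above 10.0 °C (capped at 18.2): 18.2, 0.0, 4.1, 15.0, 18.2, 14.2, 7.0, 9.3, 8.8, 7.7, 11.0, 9.8, 18.2.
Cumulative: 18.2, 18.2, 22.3, 37.3, 55.5, 69.7, 76.7, 86.0, 94.8, 102.5, 113.5, 123.3, 141.5.
The total first reaches 49 DD on day 5.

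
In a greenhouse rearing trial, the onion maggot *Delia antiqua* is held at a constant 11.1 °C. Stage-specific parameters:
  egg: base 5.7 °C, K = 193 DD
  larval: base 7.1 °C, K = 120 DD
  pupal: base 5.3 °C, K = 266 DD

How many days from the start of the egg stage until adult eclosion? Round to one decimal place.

egg: 193 / (11.1 − 5.7) = 193 / 5.4 = 35.741 d.
larval: 120 / (11.1 − 7.1) = 120 / 4.0 = 30.000 d.
pupal: 266 / (11.1 − 5.3) = 266 / 5.8 = 45.862 d.
Sum = 111.603 ≈ 111.6 days.

111.6 days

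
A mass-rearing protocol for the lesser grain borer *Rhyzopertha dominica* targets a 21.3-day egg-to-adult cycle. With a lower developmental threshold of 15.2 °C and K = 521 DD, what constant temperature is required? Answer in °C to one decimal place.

Required daily accumulation = 521 / 21.3 = 24.460 DD/day.
T = T_base + 24.460 = 15.2 + 24.460 = 39.660 ≈ 39.7 °C.

39.7 °C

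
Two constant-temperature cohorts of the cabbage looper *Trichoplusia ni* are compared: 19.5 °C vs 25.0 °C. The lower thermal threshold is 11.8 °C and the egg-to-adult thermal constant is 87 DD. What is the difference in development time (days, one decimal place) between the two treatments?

At 19.5 °C: 87 / (19.5 − 11.8) = 87 / 7.7 = 11.299 d.
At 25.0 °C: 87 / (25.0 − 11.8) = 87 / 13.2 = 6.591 d.
Difference = |11.299 − 6.591| = 4.708 ≈ 4.7 days.

4.7 days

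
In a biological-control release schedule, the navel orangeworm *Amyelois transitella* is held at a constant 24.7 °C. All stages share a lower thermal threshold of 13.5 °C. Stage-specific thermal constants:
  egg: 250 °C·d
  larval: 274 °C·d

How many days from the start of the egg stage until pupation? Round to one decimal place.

Daily accumulation at 24.7 °C = 24.7 − 13.5 = 11.2 DD/day.
Total K = 250 + 274 = 524 DD.
Total duration = 524 / 11.2 = 46.786 ≈ 46.8 days.

46.8 days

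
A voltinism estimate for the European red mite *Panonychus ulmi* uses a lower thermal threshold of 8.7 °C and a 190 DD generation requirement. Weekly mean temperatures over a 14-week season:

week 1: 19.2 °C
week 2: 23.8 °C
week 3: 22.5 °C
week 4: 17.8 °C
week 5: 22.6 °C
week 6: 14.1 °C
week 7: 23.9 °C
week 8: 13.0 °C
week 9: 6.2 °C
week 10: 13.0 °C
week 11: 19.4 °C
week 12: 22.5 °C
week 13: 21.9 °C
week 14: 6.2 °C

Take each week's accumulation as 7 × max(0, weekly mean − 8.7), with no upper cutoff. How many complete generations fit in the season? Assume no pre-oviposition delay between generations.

Weekly DD (7 × max(0, T̄ − 8.7)): 73.5, 105.7, 96.6, 63.7, 97.3, 37.8, 106.4, 30.1, 0.0, 30.1, 74.9, 96.6, 92.4, 0.0.
Season total = 905.1 DD.
Complete generations = ⌊905.1 / 190⌋ = 4.

4 generations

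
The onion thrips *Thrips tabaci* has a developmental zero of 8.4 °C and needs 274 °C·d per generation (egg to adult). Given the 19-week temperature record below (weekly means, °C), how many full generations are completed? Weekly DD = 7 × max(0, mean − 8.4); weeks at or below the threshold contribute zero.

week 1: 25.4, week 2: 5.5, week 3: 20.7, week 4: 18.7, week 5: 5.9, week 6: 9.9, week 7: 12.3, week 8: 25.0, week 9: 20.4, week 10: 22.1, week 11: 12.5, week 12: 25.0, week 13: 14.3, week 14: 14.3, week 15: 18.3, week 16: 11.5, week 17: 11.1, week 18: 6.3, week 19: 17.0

Weekly DD (7 × max(0, T̄ − 8.4)): 119.0, 0.0, 86.1, 72.1, 0.0, 10.5, 27.3, 116.2, 84.0, 95.9, 28.7, 116.2, 41.3, 41.3, 69.3, 21.7, 18.9, 0.0, 60.2.
Season total = 1008.7 DD.
Complete generations = ⌊1008.7 / 274⌋ = 3.

3 generations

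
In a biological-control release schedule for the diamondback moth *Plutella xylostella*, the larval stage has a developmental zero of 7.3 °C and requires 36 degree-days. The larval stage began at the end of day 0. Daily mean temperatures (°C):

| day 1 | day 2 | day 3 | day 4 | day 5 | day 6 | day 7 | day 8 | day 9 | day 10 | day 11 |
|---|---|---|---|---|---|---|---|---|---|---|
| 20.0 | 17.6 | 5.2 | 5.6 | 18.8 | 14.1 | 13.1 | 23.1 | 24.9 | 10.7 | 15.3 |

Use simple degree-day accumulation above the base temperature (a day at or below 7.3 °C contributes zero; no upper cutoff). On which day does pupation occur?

day 6

Daily DD above 7.3 °C: 12.7, 10.3, 0.0, 0.0, 11.5, 6.8, 5.8, 15.8, 17.6, 3.4, 8.0.
Cumulative: 12.7, 23.0, 23.0, 23.0, 34.5, 41.3, 47.1, 62.9, 80.5, 83.9, 91.9.
The total first reaches 36 DD on day 6.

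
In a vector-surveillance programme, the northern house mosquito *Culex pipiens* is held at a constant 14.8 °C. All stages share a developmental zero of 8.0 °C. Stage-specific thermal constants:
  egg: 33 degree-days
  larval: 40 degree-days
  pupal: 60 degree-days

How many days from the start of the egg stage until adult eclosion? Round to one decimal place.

19.6 days

Daily accumulation at 14.8 °C = 14.8 − 8.0 = 6.8 DD/day.
Total K = 33 + 40 + 60 = 133 DD.
Total duration = 133 / 6.8 = 19.559 ≈ 19.6 days.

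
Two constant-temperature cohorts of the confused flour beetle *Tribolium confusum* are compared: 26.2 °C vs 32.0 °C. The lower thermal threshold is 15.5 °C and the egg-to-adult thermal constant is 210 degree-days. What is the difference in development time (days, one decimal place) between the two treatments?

At 26.2 °C: 210 / (26.2 − 15.5) = 210 / 10.7 = 19.626 d.
At 32.0 °C: 210 / (32.0 − 15.5) = 210 / 16.5 = 12.727 d.
Difference = |19.626 − 12.727| = 6.899 ≈ 6.9 days.

6.9 days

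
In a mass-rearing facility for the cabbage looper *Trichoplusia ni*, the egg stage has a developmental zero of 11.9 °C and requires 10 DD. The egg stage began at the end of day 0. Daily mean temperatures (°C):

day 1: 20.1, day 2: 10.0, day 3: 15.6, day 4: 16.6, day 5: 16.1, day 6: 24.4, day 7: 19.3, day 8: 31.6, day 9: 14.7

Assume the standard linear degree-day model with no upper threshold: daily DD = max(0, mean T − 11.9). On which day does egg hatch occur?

Daily DD above 11.9 °C: 8.2, 0.0, 3.7, 4.7, 4.2, 12.5, 7.4, 19.7, 2.8.
Cumulative: 8.2, 8.2, 11.9, 16.6, 20.8, 33.3, 40.7, 60.4, 63.2.
The total first reaches 10 DD on day 3.

day 3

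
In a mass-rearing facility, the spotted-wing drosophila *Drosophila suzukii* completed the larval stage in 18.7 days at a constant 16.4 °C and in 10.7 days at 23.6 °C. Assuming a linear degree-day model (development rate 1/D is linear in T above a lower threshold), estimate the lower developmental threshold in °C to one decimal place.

6.8 °C

Linear rate model ⇒ the product D·(T − T_b) is constant across temperatures.
18.7·(16.4 − T_b) = 10.7·(23.6 − T_b)
T_b = (18.7·16.4 − 10.7·23.6) / (18.7 − 10.7) = 54.16 / 8.0 = 6.770 °C ≈ 6.8 °C.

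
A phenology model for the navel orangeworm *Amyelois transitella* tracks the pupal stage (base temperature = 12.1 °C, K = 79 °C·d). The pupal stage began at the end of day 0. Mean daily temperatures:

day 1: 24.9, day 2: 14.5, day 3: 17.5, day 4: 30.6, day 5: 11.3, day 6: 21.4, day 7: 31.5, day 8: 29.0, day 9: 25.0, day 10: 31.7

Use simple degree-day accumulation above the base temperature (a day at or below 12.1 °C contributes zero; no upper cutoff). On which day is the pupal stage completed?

Daily DD above 12.1 °C: 12.8, 2.4, 5.4, 18.5, 0.0, 9.3, 19.4, 16.9, 12.9, 19.6.
Cumulative: 12.8, 15.2, 20.6, 39.1, 39.1, 48.4, 67.8, 84.7, 97.6, 117.2.
The total first reaches 79 DD on day 8.

day 8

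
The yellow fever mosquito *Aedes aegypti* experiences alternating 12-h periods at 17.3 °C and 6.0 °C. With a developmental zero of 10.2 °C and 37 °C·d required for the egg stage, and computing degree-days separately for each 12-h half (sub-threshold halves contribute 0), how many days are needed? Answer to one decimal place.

10.4 days

Day half: max(0, 17.3 − 10.2) × 0.5 = 7.1 × 0.5 = 3.55 DD.
Night half: max(0, 6.0 − 10.2) × 0.5 = 0.0 × 0.5 = 0.00 DD.
Per 24 h: 3.55 DD/day.
Duration = 37 / 3.55 = 10.423 ≈ 10.4 days.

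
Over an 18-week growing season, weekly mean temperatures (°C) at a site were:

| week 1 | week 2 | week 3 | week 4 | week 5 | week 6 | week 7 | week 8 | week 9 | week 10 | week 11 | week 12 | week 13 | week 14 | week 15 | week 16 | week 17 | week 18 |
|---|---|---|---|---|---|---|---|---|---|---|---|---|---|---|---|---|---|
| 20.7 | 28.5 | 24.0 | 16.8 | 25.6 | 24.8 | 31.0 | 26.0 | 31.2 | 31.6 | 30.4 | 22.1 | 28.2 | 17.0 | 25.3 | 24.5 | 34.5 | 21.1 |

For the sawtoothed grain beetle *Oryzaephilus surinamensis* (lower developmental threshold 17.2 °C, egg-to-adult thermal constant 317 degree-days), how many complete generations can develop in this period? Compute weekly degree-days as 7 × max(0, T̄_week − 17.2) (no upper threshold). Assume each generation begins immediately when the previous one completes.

3 generations

Weekly DD (7 × max(0, T̄ − 17.2)): 24.5, 79.1, 47.6, 0.0, 58.8, 53.2, 96.6, 61.6, 98.0, 100.8, 92.4, 34.3, 77.0, 0.0, 56.7, 51.1, 121.1, 27.3.
Season total = 1080.1 DD.
Complete generations = ⌊1080.1 / 317⌋ = 3.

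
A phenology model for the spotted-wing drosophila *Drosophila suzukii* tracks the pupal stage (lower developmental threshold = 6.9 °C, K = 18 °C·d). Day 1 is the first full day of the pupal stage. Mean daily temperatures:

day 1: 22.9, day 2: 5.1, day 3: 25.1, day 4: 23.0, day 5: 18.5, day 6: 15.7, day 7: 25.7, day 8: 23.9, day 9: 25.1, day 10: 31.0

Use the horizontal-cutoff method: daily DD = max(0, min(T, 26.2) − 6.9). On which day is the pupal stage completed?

Daily DD above 6.9 °C (capped at 19.3): 16.0, 0.0, 18.2, 16.1, 11.6, 8.8, 18.8, 17.0, 18.2, 19.3.
Cumulative: 16.0, 16.0, 34.2, 50.3, 61.9, 70.7, 89.5, 106.5, 124.7, 144.0.
The total first reaches 18 DD on day 3.

day 3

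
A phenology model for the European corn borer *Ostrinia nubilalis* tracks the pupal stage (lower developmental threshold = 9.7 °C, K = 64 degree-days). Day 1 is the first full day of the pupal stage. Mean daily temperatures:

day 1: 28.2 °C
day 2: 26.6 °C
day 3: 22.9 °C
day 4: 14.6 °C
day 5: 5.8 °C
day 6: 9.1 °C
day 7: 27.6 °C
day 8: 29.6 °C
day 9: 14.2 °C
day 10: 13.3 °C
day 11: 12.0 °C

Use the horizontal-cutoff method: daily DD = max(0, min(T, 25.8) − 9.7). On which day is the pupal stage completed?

Daily DD above 9.7 °C (capped at 16.1): 16.1, 16.1, 13.2, 4.9, 0.0, 0.0, 16.1, 16.1, 4.5, 3.6, 2.3.
Cumulative: 16.1, 32.2, 45.4, 50.3, 50.3, 50.3, 66.4, 82.5, 87.0, 90.6, 92.9.
The total first reaches 64 DD on day 7.

day 7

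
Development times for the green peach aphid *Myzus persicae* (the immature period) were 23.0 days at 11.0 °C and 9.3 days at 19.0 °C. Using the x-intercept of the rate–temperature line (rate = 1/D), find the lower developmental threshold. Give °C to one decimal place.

Linear rate model ⇒ the product D·(T − T_b) is constant across temperatures.
23.0·(11.0 − T_b) = 9.3·(19.0 − T_b)
T_b = (23.0·11.0 − 9.3·19.0) / (23.0 − 9.3) = 76.30 / 13.7 = 5.569 °C ≈ 5.6 °C.

5.6 °C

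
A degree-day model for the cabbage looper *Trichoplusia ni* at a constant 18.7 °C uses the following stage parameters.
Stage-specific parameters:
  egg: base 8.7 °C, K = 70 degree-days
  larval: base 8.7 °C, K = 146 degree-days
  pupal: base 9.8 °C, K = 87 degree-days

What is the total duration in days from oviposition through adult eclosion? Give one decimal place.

egg: 70 / (18.7 − 8.7) = 70 / 10.0 = 7.000 d.
larval: 146 / (18.7 − 8.7) = 146 / 10.0 = 14.600 d.
pupal: 87 / (18.7 − 9.8) = 87 / 8.9 = 9.775 d.
Sum = 31.375 ≈ 31.4 days.

31.4 days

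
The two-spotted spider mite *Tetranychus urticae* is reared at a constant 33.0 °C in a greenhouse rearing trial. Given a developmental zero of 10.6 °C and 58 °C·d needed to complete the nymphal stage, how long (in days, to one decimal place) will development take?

Daily accumulation = 33.0 − 10.6 = 22.4 DD/day.
Duration = 58 / 22.4 = 2.589 ≈ 2.6 days.

2.6 days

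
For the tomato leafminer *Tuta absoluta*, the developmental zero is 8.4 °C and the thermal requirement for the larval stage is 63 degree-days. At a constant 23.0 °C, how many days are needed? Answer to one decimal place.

Daily accumulation = 23.0 − 8.4 = 14.6 DD/day.
Duration = 63 / 14.6 = 4.315 ≈ 4.3 days.

4.3 days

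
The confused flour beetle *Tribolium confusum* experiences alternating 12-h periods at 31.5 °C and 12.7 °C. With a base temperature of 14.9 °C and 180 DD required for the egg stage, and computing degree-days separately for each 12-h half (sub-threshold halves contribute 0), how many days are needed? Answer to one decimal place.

21.7 days

Day half: max(0, 31.5 − 14.9) × 0.5 = 16.6 × 0.5 = 8.30 DD.
Night half: max(0, 12.7 − 14.9) × 0.5 = 0.0 × 0.5 = 0.00 DD.
Per 24 h: 8.30 DD/day.
Duration = 180 / 8.30 = 21.687 ≈ 21.7 days.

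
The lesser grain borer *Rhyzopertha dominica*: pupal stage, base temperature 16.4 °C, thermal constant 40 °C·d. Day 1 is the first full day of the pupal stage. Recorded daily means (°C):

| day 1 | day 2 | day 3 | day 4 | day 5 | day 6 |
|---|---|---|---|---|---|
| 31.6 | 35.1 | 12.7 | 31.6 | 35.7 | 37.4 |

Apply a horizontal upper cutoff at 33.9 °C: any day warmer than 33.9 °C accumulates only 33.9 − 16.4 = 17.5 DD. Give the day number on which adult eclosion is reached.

Daily DD above 16.4 °C (capped at 17.5): 15.2, 17.5, 0.0, 15.2, 17.5, 17.5.
Cumulative: 15.2, 32.7, 32.7, 47.9, 65.4, 82.9.
The total first reaches 40 DD on day 4.

day 4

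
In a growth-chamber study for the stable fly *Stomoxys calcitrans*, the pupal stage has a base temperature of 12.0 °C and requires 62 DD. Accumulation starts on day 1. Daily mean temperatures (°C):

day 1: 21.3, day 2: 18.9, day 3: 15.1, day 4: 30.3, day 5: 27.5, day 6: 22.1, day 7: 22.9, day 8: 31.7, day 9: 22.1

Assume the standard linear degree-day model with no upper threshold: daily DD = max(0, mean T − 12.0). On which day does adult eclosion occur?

day 6

Daily DD above 12.0 °C: 9.3, 6.9, 3.1, 18.3, 15.5, 10.1, 10.9, 19.7, 10.1.
Cumulative: 9.3, 16.2, 19.3, 37.6, 53.1, 63.2, 74.1, 93.8, 103.9.
The total first reaches 62 DD on day 6.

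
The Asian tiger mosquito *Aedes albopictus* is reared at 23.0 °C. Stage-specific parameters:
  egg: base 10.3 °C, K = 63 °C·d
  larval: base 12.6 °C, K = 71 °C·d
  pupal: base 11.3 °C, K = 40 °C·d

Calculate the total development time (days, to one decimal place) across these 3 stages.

egg: 63 / (23.0 − 10.3) = 63 / 12.7 = 4.961 d.
larval: 71 / (23.0 − 12.6) = 71 / 10.4 = 6.827 d.
pupal: 40 / (23.0 − 11.3) = 40 / 11.7 = 3.419 d.
Sum = 15.206 ≈ 15.2 days.

15.2 days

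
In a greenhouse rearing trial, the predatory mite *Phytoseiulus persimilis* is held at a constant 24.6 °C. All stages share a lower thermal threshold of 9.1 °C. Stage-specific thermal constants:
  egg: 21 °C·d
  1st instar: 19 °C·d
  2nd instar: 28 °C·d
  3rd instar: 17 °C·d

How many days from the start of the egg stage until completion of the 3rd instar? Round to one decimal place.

5.5 days

Daily accumulation at 24.6 °C = 24.6 − 9.1 = 15.5 DD/day.
Total K = 21 + 19 + 28 + 17 = 85 DD.
Total duration = 85 / 15.5 = 5.484 ≈ 5.5 days.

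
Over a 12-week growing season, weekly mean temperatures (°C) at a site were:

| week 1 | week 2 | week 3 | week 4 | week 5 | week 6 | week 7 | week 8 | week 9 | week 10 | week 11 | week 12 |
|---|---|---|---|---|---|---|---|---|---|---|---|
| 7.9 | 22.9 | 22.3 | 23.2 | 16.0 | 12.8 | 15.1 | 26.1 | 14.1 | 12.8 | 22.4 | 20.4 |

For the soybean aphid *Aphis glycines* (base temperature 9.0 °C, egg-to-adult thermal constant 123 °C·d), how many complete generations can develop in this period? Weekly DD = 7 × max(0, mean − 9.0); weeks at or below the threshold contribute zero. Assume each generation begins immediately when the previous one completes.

Weekly DD (7 × max(0, T̄ − 9.0)): 0.0, 97.3, 93.1, 99.4, 49.0, 26.6, 42.7, 119.7, 35.7, 26.6, 93.8, 79.8.
Season total = 763.7 DD.
Complete generations = ⌊763.7 / 123⌋ = 6.

6 generations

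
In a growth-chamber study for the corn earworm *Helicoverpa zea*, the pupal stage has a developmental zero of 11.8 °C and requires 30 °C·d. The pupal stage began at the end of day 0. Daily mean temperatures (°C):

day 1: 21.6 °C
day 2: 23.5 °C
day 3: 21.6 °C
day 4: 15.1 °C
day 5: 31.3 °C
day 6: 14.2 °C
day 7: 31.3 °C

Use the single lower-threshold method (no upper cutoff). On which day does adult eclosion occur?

day 3

Daily DD above 11.8 °C: 9.8, 11.7, 9.8, 3.3, 19.5, 2.4, 19.5.
Cumulative: 9.8, 21.5, 31.3, 34.6, 54.1, 56.5, 76.0.
The total first reaches 30 DD on day 3.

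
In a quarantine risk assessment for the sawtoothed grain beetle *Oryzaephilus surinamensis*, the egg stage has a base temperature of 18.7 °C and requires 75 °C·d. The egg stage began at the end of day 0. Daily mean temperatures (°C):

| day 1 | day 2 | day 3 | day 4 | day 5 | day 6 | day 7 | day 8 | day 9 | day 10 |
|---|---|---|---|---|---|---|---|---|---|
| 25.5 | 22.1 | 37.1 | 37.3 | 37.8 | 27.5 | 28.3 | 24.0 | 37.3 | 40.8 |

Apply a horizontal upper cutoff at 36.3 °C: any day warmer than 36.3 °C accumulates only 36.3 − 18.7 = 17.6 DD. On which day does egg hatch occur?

Daily DD above 18.7 °C (capped at 17.6): 6.8, 3.4, 17.6, 17.6, 17.6, 8.8, 9.6, 5.3, 17.6, 17.6.
Cumulative: 6.8, 10.2, 27.8, 45.4, 63.0, 71.8, 81.4, 86.7, 104.3, 121.9.
The total first reaches 75 DD on day 7.

day 7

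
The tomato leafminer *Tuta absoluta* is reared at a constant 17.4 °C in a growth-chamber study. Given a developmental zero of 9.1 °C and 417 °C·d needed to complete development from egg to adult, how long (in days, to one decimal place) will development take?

50.2 days

Daily accumulation = 17.4 − 9.1 = 8.3 DD/day.
Duration = 417 / 8.3 = 50.241 ≈ 50.2 days.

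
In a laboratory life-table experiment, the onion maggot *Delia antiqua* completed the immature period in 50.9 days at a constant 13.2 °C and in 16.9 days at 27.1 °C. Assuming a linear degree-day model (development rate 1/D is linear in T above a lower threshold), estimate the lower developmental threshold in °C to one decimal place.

Equal thermal constants: D₁(T₁ − T_b) = D₂(T₂ − T_b).
50.9·(13.2 − T_b) = 16.9·(27.1 − T_b)
T_b = (50.9·13.2 − 16.9·27.1) / (50.9 − 16.9) = 213.89 / 34.0 = 6.291 °C ≈ 6.3 °C.

6.3 °C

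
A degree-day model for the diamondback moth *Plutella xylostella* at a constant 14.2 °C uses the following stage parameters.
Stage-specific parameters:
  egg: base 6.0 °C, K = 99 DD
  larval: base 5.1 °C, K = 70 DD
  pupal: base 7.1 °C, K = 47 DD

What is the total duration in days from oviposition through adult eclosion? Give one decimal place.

egg: 99 / (14.2 − 6.0) = 99 / 8.2 = 12.073 d.
larval: 70 / (14.2 − 5.1) = 70 / 9.1 = 7.692 d.
pupal: 47 / (14.2 − 7.1) = 47 / 7.1 = 6.620 d.
Sum = 26.385 ≈ 26.4 days.

26.4 days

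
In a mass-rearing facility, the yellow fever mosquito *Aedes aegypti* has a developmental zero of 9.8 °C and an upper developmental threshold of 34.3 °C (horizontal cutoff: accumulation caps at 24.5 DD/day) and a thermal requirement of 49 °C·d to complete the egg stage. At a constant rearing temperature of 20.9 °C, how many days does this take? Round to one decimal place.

4.4 days

Daily accumulation = 20.9 − 9.8 = 11.1 DD/day.
Duration = 49 / 11.1 = 4.414 ≈ 4.4 days.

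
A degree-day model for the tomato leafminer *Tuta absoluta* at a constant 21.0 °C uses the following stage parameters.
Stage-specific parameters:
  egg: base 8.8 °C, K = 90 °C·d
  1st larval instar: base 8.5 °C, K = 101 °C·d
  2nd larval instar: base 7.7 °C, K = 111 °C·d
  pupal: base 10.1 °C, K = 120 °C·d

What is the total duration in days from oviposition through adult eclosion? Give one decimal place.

egg: 90 / (21.0 − 8.8) = 90 / 12.2 = 7.377 d.
1st larval instar: 101 / (21.0 − 8.5) = 101 / 12.5 = 8.080 d.
2nd larval instar: 111 / (21.0 − 7.7) = 111 / 13.3 = 8.346 d.
pupal: 120 / (21.0 − 10.1) = 120 / 10.9 = 11.009 d.
Sum = 34.812 ≈ 34.8 days.

34.8 days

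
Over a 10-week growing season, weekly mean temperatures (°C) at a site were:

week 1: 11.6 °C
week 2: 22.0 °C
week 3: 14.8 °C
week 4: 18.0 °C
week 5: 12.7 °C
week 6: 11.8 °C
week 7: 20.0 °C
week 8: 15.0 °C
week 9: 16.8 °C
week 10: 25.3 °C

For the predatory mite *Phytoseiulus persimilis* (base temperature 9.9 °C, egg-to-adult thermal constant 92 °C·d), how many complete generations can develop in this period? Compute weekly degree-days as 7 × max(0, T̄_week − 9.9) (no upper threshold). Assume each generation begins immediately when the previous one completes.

5 generations

Weekly DD (7 × max(0, T̄ − 9.9)): 11.9, 84.7, 34.3, 56.7, 19.6, 13.3, 70.7, 35.7, 48.3, 107.8.
Season total = 483.0 DD.
Complete generations = ⌊483.0 / 92⌋ = 5.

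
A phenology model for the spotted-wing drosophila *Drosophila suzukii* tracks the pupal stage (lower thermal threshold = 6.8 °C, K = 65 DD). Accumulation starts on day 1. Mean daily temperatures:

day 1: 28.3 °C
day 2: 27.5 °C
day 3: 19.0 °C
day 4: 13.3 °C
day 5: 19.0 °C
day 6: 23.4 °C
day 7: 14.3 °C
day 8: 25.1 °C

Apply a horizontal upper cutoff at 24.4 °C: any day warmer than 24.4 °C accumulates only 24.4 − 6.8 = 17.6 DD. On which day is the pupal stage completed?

day 5

Daily DD above 6.8 °C (capped at 17.6): 17.6, 17.6, 12.2, 6.5, 12.2, 16.6, 7.5, 17.6.
Cumulative: 17.6, 35.2, 47.4, 53.9, 66.1, 82.7, 90.2, 107.8.
The total first reaches 65 DD on day 5.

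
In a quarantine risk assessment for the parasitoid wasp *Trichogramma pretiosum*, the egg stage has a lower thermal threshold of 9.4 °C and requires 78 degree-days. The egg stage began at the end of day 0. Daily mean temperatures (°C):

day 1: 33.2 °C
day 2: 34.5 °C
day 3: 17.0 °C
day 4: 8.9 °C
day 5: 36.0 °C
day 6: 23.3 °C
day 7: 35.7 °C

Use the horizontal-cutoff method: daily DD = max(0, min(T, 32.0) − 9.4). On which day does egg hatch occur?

Daily DD above 9.4 °C (capped at 22.6): 22.6, 22.6, 7.6, 0.0, 22.6, 13.9, 22.6.
Cumulative: 22.6, 45.2, 52.8, 52.8, 75.4, 89.3, 111.9.
The total first reaches 78 DD on day 6.

day 6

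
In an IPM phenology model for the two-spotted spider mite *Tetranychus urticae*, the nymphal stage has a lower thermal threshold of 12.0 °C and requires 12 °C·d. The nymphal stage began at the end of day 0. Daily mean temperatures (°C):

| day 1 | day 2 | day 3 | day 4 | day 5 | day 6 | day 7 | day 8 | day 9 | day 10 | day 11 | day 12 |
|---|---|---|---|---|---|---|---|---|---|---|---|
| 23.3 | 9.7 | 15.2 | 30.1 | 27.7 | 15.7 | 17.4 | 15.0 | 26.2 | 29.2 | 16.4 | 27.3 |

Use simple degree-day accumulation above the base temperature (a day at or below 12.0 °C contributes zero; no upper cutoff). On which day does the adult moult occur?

day 3

Daily DD above 12.0 °C: 11.3, 0.0, 3.2, 18.1, 15.7, 3.7, 5.4, 3.0, 14.2, 17.2, 4.4, 15.3.
Cumulative: 11.3, 11.3, 14.5, 32.6, 48.3, 52.0, 57.4, 60.4, 74.6, 91.8, 96.2, 111.5.
The total first reaches 12 DD on day 3.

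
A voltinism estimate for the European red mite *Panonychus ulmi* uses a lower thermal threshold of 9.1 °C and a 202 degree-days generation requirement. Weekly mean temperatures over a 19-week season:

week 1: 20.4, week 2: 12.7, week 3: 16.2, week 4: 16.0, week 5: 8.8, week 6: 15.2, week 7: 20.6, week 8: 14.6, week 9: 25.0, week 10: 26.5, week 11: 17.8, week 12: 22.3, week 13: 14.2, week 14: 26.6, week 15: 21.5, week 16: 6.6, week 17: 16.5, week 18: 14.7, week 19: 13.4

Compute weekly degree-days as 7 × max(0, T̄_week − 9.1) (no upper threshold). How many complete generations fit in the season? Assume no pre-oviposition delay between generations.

5 generations

Weekly DD (7 × max(0, T̄ − 9.1)): 79.1, 25.2, 49.7, 48.3, 0.0, 42.7, 80.5, 38.5, 111.3, 121.8, 60.9, 92.4, 35.7, 122.5, 86.8, 0.0, 51.8, 39.2, 30.1.
Season total = 1116.5 DD.
Complete generations = ⌊1116.5 / 202⌋ = 5.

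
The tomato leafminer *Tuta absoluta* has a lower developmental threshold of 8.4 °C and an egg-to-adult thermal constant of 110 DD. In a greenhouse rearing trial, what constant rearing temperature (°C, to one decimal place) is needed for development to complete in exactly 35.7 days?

Required daily accumulation = 110 / 35.7 = 3.081 DD/day.
T = T_base + 3.081 = 8.4 + 3.081 = 11.481 ≈ 11.5 °C.

11.5 °C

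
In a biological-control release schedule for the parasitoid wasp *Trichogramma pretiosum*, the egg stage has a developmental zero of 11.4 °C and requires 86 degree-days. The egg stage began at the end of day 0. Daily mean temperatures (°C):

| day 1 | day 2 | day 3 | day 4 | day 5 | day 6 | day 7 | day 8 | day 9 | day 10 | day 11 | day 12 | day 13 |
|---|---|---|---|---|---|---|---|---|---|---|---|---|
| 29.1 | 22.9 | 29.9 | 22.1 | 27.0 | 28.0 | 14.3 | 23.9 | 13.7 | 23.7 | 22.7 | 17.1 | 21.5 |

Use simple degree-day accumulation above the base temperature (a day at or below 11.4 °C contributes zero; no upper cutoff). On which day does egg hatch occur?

Daily DD above 11.4 °C: 17.7, 11.5, 18.5, 10.7, 15.6, 16.6, 2.9, 12.5, 2.3, 12.3, 11.3, 5.7, 10.1.
Cumulative: 17.7, 29.2, 47.7, 58.4, 74.0, 90.6, 93.5, 106.0, 108.3, 120.6, 131.9, 137.6, 147.7.
The total first reaches 86 DD on day 6.

day 6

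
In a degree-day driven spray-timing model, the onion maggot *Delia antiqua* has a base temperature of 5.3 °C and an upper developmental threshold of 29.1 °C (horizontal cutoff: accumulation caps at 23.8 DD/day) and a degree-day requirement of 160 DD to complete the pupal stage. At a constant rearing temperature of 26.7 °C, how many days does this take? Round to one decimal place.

7.5 days

Daily accumulation = 26.7 − 5.3 = 21.4 DD/day.
Duration = 160 / 21.4 = 7.477 ≈ 7.5 days.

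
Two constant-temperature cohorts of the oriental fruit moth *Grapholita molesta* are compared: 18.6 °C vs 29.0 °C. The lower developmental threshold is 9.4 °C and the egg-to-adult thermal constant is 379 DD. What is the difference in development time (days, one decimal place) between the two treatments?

21.9 days

At 18.6 °C: 379 / (18.6 − 9.4) = 379 / 9.2 = 41.196 d.
At 29.0 °C: 379 / (29.0 − 9.4) = 379 / 19.6 = 19.337 d.
Difference = |41.196 − 19.337| = 21.859 ≈ 21.9 days.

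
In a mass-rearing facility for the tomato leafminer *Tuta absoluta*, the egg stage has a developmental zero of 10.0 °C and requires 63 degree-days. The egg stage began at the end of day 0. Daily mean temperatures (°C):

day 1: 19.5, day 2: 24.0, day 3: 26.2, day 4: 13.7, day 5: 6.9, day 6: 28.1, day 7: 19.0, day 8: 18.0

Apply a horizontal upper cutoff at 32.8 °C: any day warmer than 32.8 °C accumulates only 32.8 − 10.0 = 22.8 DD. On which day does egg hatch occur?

day 7

Daily DD above 10.0 °C (capped at 22.8): 9.5, 14.0, 16.2, 3.7, 0.0, 18.1, 9.0, 8.0.
Cumulative: 9.5, 23.5, 39.7, 43.4, 43.4, 61.5, 70.5, 78.5.
The total first reaches 63 DD on day 7.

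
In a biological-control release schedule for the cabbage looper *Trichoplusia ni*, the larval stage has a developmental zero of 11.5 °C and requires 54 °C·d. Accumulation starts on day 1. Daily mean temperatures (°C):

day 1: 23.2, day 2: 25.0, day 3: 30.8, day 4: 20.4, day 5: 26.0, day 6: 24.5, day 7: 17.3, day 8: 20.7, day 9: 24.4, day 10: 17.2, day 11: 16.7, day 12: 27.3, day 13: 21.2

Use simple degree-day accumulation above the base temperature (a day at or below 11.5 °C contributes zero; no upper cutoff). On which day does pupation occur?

day 5

Daily DD above 11.5 °C: 11.7, 13.5, 19.3, 8.9, 14.5, 13.0, 5.8, 9.2, 12.9, 5.7, 5.2, 15.8, 9.7.
Cumulative: 11.7, 25.2, 44.5, 53.4, 67.9, 80.9, 86.7, 95.9, 108.8, 114.5, 119.7, 135.5, 145.2.
The total first reaches 54 DD on day 5.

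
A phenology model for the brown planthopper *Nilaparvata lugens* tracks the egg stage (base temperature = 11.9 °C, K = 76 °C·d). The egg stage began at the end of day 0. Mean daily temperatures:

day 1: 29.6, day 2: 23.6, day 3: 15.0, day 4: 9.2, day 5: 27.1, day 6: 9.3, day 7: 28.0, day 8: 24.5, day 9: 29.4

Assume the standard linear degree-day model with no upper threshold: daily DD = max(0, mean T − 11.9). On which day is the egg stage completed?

Daily DD above 11.9 °C: 17.7, 11.7, 3.1, 0.0, 15.2, 0.0, 16.1, 12.6, 17.5.
Cumulative: 17.7, 29.4, 32.5, 32.5, 47.7, 47.7, 63.8, 76.4, 93.9.
The total first reaches 76 DD on day 8.

day 8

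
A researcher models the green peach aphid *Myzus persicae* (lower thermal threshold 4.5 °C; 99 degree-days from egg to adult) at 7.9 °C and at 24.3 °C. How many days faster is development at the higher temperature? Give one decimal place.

At 7.9 °C: 99 / (7.9 − 4.5) = 99 / 3.4 = 29.118 d.
At 24.3 °C: 99 / (24.3 − 4.5) = 99 / 19.8 = 5.000 d.
Difference = |29.118 − 5.000| = 24.118 ≈ 24.1 days.

24.1 days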